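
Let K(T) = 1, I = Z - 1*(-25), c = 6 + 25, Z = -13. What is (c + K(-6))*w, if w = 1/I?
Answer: 8/3 ≈ 2.6667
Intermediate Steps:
c = 31
I = 12 (I = -13 - 1*(-25) = -13 + 25 = 12)
w = 1/12 ≈ 0.083333
(c + K(-6))*w = (31 + 1)*(1/12) = 32*(1/12) = 8/3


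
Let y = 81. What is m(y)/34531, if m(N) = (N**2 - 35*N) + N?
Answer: 3807/34531 ≈ 0.11025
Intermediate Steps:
m(N) = N**2 - 34*N
m(y)/34531 = (81*(-34 + 81))/34531 = (81*47)*(1/34531) = 3807*(1/34531) = 3807/34531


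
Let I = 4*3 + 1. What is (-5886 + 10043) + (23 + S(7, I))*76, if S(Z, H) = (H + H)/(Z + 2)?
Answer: 55121/9 ≈ 6124.6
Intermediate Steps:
I = 13 (I = 12 + 1 = 13)
S(Z, H) = 2*H/(2 + Z) (S(Z, H) = (2*H)/(2 + Z) = 2*H/(2 + Z))
(-5886 + 10043) + (23 + S(7, I))*76 = (-5886 + 10043) + (23 + 2*13/(2 + 7))*76 = 4157 + (23 + 2*13/9)*76 = 4157 + (23 + 2*13*(1/9))*76 = 4157 + (23 + 26/9)*76 = 4157 + (233/9)*76 = 4157 + 17708/9 = 55121/9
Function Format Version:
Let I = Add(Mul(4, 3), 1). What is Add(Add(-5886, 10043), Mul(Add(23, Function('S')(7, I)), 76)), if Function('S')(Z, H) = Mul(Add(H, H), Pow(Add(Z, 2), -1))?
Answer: Rational(55121, 9) ≈ 6124.6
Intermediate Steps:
I = 13 (I = Add(12, 1) = 13)
Function('S')(Z, H) = Mul(2, H, Pow(Add(2, Z), -1)) (Function('S')(Z, H) = Mul(Mul(2, H), Pow(Add(2, Z), -1)) = Mul(2, H, Pow(Add(2, Z), -1)))
Add(Add(-5886, 10043), Mul(Add(23, Function('S')(7, I)), 76)) = Add(Add(-5886, 10043), Mul(Add(23, Mul(2, 13, Pow(Add(2, 7), -1))), 76)) = Add(4157, Mul(Add(23, Mul(2, 13, Pow(9, -1))), 76)) = Add(4157, Mul(Add(23, Mul(2, 13, Rational(1, 9))), 76)) = Add(4157, Mul(Add(23, Rational(26, 9)), 76)) = Add(4157, Mul(Rational(233, 9), 76)) = Add(4157, Rational(17708, 9)) = Rational(55121, 9)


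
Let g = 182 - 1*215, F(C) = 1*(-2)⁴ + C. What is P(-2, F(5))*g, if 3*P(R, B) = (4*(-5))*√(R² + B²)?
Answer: 220*√445 ≈ 4640.9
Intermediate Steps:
F(C) = 16 + C (F(C) = 1*16 + C = 16 + C)
P(R, B) = -20*√(B² + R²)/3 (P(R, B) = ((4*(-5))*√(R² + B²))/3 = (-20*√(B² + R²))/3 = -20*√(B² + R²)/3)
g = -33 (g = 182 - 215 = -33)
P(-2, F(5))*g = -20*√((16 + 5)² + (-2)²)/3*(-33) = -20*√(21² + 4)/3*(-33) = -20*√(441 + 4)/3*(-33) = -20*√445/3*(-33) = 220*√445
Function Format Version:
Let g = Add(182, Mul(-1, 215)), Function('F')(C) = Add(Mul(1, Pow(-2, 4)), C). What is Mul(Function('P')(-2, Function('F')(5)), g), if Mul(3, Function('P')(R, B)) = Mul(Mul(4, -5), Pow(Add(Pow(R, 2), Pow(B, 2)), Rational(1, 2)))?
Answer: Mul(220, Pow(445, Rational(1, 2))) ≈ 4640.9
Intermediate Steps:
Function('F')(C) = Add(16, C) (Function('F')(C) = Add(Mul(1, 16), C) = Add(16, C))
Function('P')(R, B) = Mul(Rational(-20, 3), Pow(Add(Pow(B, 2), Pow(R, 2)), Rational(1, 2))) (Function('P')(R, B) = Mul(Rational(1, 3), Mul(Mul(4, -5), Pow(Add(Pow(R, 2), Pow(B, 2)), Rational(1, 2)))) = Mul(Rational(1, 3), Mul(-20, Pow(Add(Pow(B, 2), Pow(R, 2)), Rational(1, 2)))) = Mul(Rational(-20, 3), Pow(Add(Pow(B, 2), Pow(R, 2)), Rational(1, 2))))
g = -33 (g = Add(182, -215) = -33)
Mul(Function('P')(-2, Function('F')(5)), g) = Mul(Mul(Rational(-20, 3), Pow(Add(Pow(Add(16, 5), 2), Pow(-2, 2)), Rational(1, 2))), -33) = Mul(Mul(Rational(-20, 3), Pow(Add(Pow(21, 2), 4), Rational(1, 2))), -33) = Mul(Mul(Rational(-20, 3), Pow(Add(441, 4), Rational(1, 2))), -33) = Mul(Mul(Rational(-20, 3), Pow(445, Rational(1, 2))), -33) = Mul(220, Pow(445, Rational(1, 2)))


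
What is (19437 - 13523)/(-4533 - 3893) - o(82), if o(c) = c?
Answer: -348423/4213 ≈ -82.702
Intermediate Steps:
(19437 - 13523)/(-4533 - 3893) - o(82) = (19437 - 13523)/(-4533 - 3893) - 1*82 = 5914/(-8426) - 82 = 5914*(-1/8426) - 82 = -2957/4213 - 82 = -348423/4213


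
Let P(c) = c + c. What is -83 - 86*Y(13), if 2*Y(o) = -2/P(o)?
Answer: -1036/13 ≈ -79.692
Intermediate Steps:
P(c) = 2*c
Y(o) = -1/(2*o) (Y(o) = (-2*1/(2*o))/2 = (-1/o)/2 = -1/(2*o))
-83 - 86*Y(13) = -83 - (-43)/13 = -83 - 86*(-1/26) = -83 + 43/13 = -1036/13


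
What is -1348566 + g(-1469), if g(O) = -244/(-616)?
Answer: -207679103/154 ≈ -1.3486e+6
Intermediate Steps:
g(O) = 61/154 (g(O) = -244*(-1/616) = 61/154)
-1348566 + g(-1469) = -1348566 + 61/154 = -207679103/154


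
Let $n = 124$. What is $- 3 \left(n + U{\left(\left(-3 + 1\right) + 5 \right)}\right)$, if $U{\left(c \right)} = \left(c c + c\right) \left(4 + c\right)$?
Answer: $-624$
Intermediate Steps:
$U{\left(c \right)} = \left(4 + c\right) \left(c + c^{2}\right)$ ($U{\left(c \right)} = \left(c^{2} + c\right) \left(4 + c\right) = \left(c + c^{2}\right) \left(4 + c\right) = \left(4 + c\right) \left(c + c^{2}\right)$)
$- 3 \left(n + U{\left(\left(-3 + 1\right) + 5 \right)}\right) = - 3 \left(124 + \left(\left(-3 + 1\right) + 5\right) \left(4 + \left(\left(-3 + 1\right) + 5\right)^{2} + 5 \left(\left(-3 + 1\right) + 5\right)\right)\right) = - 3 \left(124 + \left(-2 + 5\right) \left(4 + \left(-2 + 5\right)^{2} + 5 \left(-2 + 5\right)\right)\right) = - 3 \left(124 + 3 \left(4 + 3^{2} + 5 \cdot 3\right)\right) = - 3 \left(124 + 3 \left(4 + 9 + 15\right)\right) = - 3 \left(124 + 3 \cdot 28\right) = - 3 \left(124 + 84\right) = \left(-3\right) 208 = -624$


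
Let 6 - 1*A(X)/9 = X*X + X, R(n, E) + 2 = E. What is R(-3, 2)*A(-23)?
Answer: 0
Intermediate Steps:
R(n, E) = -2 + E
A(X) = 54 - 9*X - 9*X² (A(X) = 54 - 9*(X*X + X) = 54 - 9*(X² + X) = 54 - 9*(X + X²) = 54 + (-9*X - 9*X²) = 54 - 9*X - 9*X²)
R(-3, 2)*A(-23) = (-2 + 2)*(54 - 9*(-23) - 9*(-23)²) = 0*(54 + 207 - 9*529) = 0*(54 + 207 - 4761) = 0*(-4500) = 0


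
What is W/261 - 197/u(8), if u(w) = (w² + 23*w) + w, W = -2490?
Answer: -229619/22272 ≈ -10.310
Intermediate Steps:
u(w) = w² + 24*w
W/261 - 197/u(8) = -2490/261 - 197*1/(8*(24 + 8)) = -2490*1/261 - 197/(8*32) = -830/87 - 197/256 = -229619/22272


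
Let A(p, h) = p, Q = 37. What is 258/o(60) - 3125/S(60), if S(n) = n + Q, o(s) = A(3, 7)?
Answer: 5217/97 ≈ 53.784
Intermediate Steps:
o(s) = 3
S(n) = 37 + n (S(n) = n + 37 = 37 + n)
258/o(60) - 3125/S(60) = 258/3 - 3125/(37 + 60) = 258*(⅓) - 3125/97 = 86 - 3125*1/97 = 86 - 3125/97 = 5217/97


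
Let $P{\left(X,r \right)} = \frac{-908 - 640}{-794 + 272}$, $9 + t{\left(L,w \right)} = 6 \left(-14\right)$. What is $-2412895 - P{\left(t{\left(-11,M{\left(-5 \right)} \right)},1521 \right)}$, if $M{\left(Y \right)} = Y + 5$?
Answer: $- \frac{69974041}{29} \approx -2.4129 \cdot 10^{6}$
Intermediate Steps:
$M{\left(Y \right)} = 5 + Y$
$t{\left(L,w \right)} = -93$ ($t{\left(L,w \right)} = -9 + 6 \left(-14\right) = -9 - 84 = -93$)
$P{\left(X,r \right)} = \frac{86}{29}$ ($P{\left(X,r \right)} = - \frac{1548}{-522} = \left(-1548\right) \left(- \frac{1}{522}\right) = \frac{86}{29}$)
$-2412895 - P{\left(t{\left(-11,M{\left(-5 \right)} \right)},1521 \right)} = -2412895 - \frac{86}{29} = - \frac{69974041}{29}$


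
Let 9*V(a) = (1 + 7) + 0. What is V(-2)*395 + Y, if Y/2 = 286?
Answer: 8308/9 ≈ 923.11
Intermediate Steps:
Y = 572 (Y = 2*286 = 572)
V(a) = 8/9 (V(a) = ((1 + 7) + 0)/9 = (8 + 0)/9 = (⅑)*8 = 8/9)
V(-2)*395 + Y = (8/9)*395 + 572 = 3160/9 + 572 = 8308/9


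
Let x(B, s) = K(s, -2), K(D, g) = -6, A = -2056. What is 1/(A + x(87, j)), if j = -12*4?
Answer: -1/2062 ≈ -0.00048497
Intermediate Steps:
j = -48
x(B, s) = -6
1/(A + x(87, j)) = 1/(-2056 - 6) = 1/(-2062) = -1/2062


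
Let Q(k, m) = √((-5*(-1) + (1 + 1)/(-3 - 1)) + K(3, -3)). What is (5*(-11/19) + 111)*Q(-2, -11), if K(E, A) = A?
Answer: 1027*√6/19 ≈ 132.40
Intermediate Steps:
Q(k, m) = √6/2 (Q(k, m) = √((-5*(-1) + (1 + 1)/(-3 - 1)) - 3) = √((5 + 2/(-4)) - 3) = √((5 + 2*(-¼)) - 3) = √((5 - ½) - 3) = √(9/2 - 3) = √(3/2) = √6/2)
(5*(-11/19) + 111)*Q(-2, -11) = (5*(-11/19) + 111)*(√6/2) = (-55/19 + 111)*(√6/2) = 2054*(√6/2)/19 = 1027*√6/19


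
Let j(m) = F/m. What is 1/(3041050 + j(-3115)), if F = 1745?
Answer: 623/1894573801 ≈ 3.2883e-7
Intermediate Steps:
j(m) = 1745/m
1/(3041050 + j(-3115)) = 1/(3041050 + 1745/(-3115)) = 1/(3041050 + 1745*(-1/3115)) = 1/(3041050 - 349/623) = 1/(1894573801/623) = 623/1894573801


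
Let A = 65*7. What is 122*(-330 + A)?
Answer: 15250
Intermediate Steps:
A = 455
122*(-330 + A) = 122*(-330 + 455) = 122*125 = 15250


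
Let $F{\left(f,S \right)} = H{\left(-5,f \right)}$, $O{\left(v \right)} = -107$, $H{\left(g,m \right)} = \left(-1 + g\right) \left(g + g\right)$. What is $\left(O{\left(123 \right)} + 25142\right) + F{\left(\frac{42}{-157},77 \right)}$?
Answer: $25095$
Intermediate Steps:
$H{\left(g,m \right)} = 2 g \left(-1 + g\right)$ ($H{\left(g,m \right)} = \left(-1 + g\right) 2 g = 2 g \left(-1 + g\right)$)
$F{\left(f,S \right)} = 60$ ($F{\left(f,S \right)} = 2 \left(-5\right) \left(-1 - 5\right) = 2 \left(-5\right) \left(-6\right) = 60$)
$\left(O{\left(123 \right)} + 25142\right) + F{\left(\frac{42}{-157},77 \right)} = \left(-107 + 25142\right) + 60 = 25035 + 60 = 25095$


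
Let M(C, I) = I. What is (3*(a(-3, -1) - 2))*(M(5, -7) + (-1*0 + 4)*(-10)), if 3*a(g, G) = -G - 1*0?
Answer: 235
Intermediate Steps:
a(g, G) = -G/3 (a(g, G) = (-G - 1*0)/3 = (-G + 0)/3 = (-G)/3 = -G/3)
(3*(a(-3, -1) - 2))*(M(5, -7) + (-1*0 + 4)*(-10)) = (3*(-1/3*(-1) - 2))*(-7 + (-1*0 + 4)*(-10)) = (3*(1/3 - 2))*(-7 + (0 + 4)*(-10)) = (3*(-5/3))*(-7 + 4*(-10)) = -5*(-7 - 40) = -5*(-47) = 235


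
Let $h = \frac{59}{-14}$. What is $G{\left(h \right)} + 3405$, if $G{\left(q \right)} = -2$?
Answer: $3403$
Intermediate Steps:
$h = - \frac{59}{14}$ ($h = 59 \left(- \frac{1}{14}\right) = - \frac{59}{14} \approx -4.2143$)
$G{\left(h \right)} + 3405 = -2 + 3405 = 3403$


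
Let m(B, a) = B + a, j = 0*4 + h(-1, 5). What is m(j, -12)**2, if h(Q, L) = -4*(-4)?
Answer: 16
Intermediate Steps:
h(Q, L) = 16
j = 16 (j = 0*4 + 16 = 0 + 16 = 16)
m(j, -12)**2 = (16 - 12)**2 = 4**2 = 16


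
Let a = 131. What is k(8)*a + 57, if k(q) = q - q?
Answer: 57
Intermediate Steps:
k(q) = 0
k(8)*a + 57 = 0*131 + 57 = 0 + 57 = 57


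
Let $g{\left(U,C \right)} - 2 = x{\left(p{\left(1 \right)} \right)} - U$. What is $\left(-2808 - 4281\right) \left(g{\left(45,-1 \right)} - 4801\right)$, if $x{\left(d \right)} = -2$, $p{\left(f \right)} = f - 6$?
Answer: $34353294$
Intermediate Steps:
$p{\left(f \right)} = -6 + f$ ($p{\left(f \right)} = f - 6 = -6 + f$)
$g{\left(U,C \right)} = - U$ ($g{\left(U,C \right)} = 2 - \left(2 + U\right) = - U$)
$\left(-2808 - 4281\right) \left(g{\left(45,-1 \right)} - 4801\right) = \left(-2808 - 4281\right) \left(\left(-1\right) 45 - 4801\right) = - 7089 \left(-45 - 4801\right) = \left(-7089\right) \left(-4846\right) = 34353294$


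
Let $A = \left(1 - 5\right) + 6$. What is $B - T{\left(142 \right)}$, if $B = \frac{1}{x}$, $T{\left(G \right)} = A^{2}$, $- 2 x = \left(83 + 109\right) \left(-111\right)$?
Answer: $- \frac{42623}{10656} \approx -3.9999$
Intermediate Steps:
$x = 10656$ ($x = - \frac{\left(83 + 109\right) \left(-111\right)}{2} = - \frac{192 \left(-111\right)}{2} = \left(- \frac{1}{2}\right) \left(-21312\right) = 10656$)
$A = 2$ ($A = -4 + 6 = 2$)
$T{\left(G \right)} = 4$ ($T{\left(G \right)} = 2^{2} = 4$)
$B = \frac{1}{10656} \approx 9.3844 \cdot 10^{-5}$
$B - T{\left(142 \right)} = \frac{1}{10656} - 4 = - \frac{42623}{10656}$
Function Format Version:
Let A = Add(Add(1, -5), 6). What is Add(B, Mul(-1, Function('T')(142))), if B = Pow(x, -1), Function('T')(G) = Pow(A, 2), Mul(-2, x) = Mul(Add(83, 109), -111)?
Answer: Rational(-42623, 10656) ≈ -3.9999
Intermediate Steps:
x = 10656 (x = Mul(Rational(-1, 2), Mul(Add(83, 109), -111)) = Mul(Rational(-1, 2), Mul(192, -111)) = Mul(Rational(-1, 2), -21312) = 10656)
A = 2 (A = Add(-4, 6) = 2)
Function('T')(G) = 4 (Function('T')(G) = Pow(2, 2) = 4)
B = Rational(1, 10656) (B = Pow(10656, -1) = Rational(1, 10656) ≈ 9.3844e-5)
Add(B, Mul(-1, Function('T')(142))) = Add(Rational(1, 10656), Mul(-1, 4)) = Add(Rational(1, 10656), -4) = Rational(-42623, 10656)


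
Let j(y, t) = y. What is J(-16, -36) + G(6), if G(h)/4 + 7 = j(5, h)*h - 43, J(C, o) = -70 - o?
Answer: -114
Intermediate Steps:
G(h) = -200 + 20*h (G(h) = -28 + 4*(5*h - 43) = -28 + 4*(-43 + 5*h) = -28 + (-172 + 20*h) = -200 + 20*h)
J(-16, -36) + G(6) = (-70 - 1*(-36)) + (-200 + 20*6) = (-70 + 36) + (-200 + 120) = -34 - 80 = -114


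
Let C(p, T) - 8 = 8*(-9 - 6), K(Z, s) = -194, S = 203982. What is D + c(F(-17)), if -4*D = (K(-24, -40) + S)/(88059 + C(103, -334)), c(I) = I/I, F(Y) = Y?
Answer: 37000/87947 ≈ 0.42071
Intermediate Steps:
C(p, T) = -112 (C(p, T) = 8 + 8*(-9 - 6) = 8 + 8*(-15) = 8 - 120 = -112)
c(I) = 1
D = -50947/87947 (D = -(-194 + 203982)/(4*(88059 - 112)) = -50947/87947 ≈ -0.57929)
D + c(F(-17)) = -50947/87947 + 1 = 37000/87947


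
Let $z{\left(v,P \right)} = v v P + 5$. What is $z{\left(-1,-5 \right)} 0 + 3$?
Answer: $3$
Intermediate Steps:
$z{\left(v,P \right)} = 5 + P v^{2}$ ($z{\left(v,P \right)} = v^{2} P + 5 = P v^{2} + 5 = 5 + P v^{2}$)
$z{\left(-1,-5 \right)} 0 + 3 = \left(5 - 5 \left(-1\right)^{2}\right) 0 + 3 = \left(5 - 5\right) 0 + 3 = 0 \cdot 0 + 3 = 0 + 3 = 3$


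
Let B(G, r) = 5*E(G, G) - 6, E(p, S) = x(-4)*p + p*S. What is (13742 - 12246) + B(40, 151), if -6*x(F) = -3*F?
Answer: 9090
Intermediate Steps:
x(F) = F/2 (x(F) = -(-1)*F/2 = F/2)
E(p, S) = -2*p + S*p (E(p, S) = ((1/2)*(-4))*p + p*S = -2*p + S*p)
B(G, r) = -6 + 5*G*(-2 + G) (B(G, r) = 5*(G*(-2 + G)) - 6 = 5*G*(-2 + G) - 6 = -6 + 5*G*(-2 + G))
(13742 - 12246) + B(40, 151) = (13742 - 12246) + (-6 + 5*40*(-2 + 40)) = 1496 + (-6 + 5*40*38) = 1496 + (-6 + 7600) = 1496 + 7594 = 9090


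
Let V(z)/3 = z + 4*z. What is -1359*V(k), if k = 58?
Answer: -1182330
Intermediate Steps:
V(z) = 15*z (V(z) = 3*(z + 4*z) = 3*(5*z) = 15*z)
-1359*V(k) = -20385*58 = -1359*870 = -1182330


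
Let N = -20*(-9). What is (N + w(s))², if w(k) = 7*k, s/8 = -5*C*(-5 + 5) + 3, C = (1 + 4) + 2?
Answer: 121104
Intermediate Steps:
C = 7 (C = 5 + 2 = 7)
s = 24 (s = 8*(-35*(-5 + 5) + 3) = 8*(-35*0 + 3) = 8*(-5*0 + 3) = 8*(0 + 3) = 8*3 = 24)
N = 180
(N + w(s))² = (180 + 7*24)² = (180 + 168)² = 348² = 121104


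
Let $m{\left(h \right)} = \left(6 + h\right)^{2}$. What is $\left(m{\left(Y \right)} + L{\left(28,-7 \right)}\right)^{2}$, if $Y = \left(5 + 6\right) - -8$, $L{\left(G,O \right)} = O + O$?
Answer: $373321$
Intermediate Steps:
$L{\left(G,O \right)} = 2 O$
$Y = 19$ ($Y = 11 + 8 = 19$)
$\left(m{\left(Y \right)} + L{\left(28,-7 \right)}\right)^{2} = \left(\left(6 + 19\right)^{2} + 2 \left(-7\right)\right)^{2} = \left(25^{2} - 14\right)^{2} = \left(625 - 14\right)^{2} = 611^{2} = 373321$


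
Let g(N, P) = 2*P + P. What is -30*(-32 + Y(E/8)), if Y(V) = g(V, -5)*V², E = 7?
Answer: 41745/32 ≈ 1304.5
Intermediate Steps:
g(N, P) = 3*P
Y(V) = -15*V² (Y(V) = (3*(-5))*V² = -15*V²)
-30*(-32 + Y(E/8)) = -30*(-32 - 15*(7/8)²) = -30*(-32 - 15*49/64) = -30*(-32 - 735/64) = -30*(-2783/64) = 41745/32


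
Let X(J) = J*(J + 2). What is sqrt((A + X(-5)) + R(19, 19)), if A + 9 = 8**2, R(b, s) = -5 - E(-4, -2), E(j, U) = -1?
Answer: sqrt(66) ≈ 8.1240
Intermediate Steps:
X(J) = J*(2 + J)
R(b, s) = -4 (R(b, s) = -5 - 1*(-1) = -5 + 1 = -4)
A = 55 (A = -9 + 8**2 = -9 + 64 = 55)
sqrt((A + X(-5)) + R(19, 19)) = sqrt((55 - 5*(2 - 5)) - 4) = sqrt((55 - 5*(-3)) - 4) = sqrt((55 + 15) - 4) = sqrt(70 - 4) = sqrt(66)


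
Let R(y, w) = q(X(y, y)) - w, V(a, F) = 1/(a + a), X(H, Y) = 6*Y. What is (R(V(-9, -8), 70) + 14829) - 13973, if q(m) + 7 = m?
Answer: 2336/3 ≈ 778.67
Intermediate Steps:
q(m) = -7 + m
V(a, F) = 1/(2*a)
R(y, w) = -7 - w + 6*y (R(y, w) = (-7 + 6*y) - w = -7 - w + 6*y)
(R(V(-9, -8), 70) + 14829) - 13973 = ((-7 - 1*70 + 6*((1/2)/(-9))) + 14829) - 13973 = ((-7 - 70 + 6*((1/2)*(-1/9))) + 14829) - 13973 = ((-7 - 70 + 6*(-1/18)) + 14829) - 13973 = ((-7 - 70 - 1/3) + 14829) - 13973 = (-232/3 + 14829) - 13973 = 44255/3 - 13973 = 2336/3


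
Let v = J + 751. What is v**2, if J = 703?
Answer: 2114116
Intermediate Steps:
v = 1454 (v = 703 + 751 = 1454)
v**2 = 1454**2 = 2114116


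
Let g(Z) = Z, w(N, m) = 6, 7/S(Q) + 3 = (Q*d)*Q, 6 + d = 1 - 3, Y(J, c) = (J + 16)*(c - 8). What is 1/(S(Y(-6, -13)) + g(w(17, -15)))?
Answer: 352803/2116811 ≈ 0.16667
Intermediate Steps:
Y(J, c) = (-8 + c)*(16 + J) (Y(J, c) = (16 + J)*(-8 + c) = (-8 + c)*(16 + J))
d = -8 (d = -6 + (1 - 3) = -6 - 2 = -8)
S(Q) = 7/(-3 - 8*Q**2) (S(Q) = 7/(-3 + (Q*(-8))*Q) = 7/(-3 + (-8*Q)*Q) = 7/(-3 - 8*Q**2))
1/(S(Y(-6, -13)) + g(w(17, -15))) = 1/(-7/(3 + 8*(-128 - 8*(-6) + 16*(-13) - 6*(-13))**2) + 6) = 1/(-7/(3 + 8*(-128 + 48 - 208 + 78)**2) + 6) = 1/(-7/(3 + 8*(-210)**2) + 6) = 1/(-7/(3 + 8*44100) + 6) = 1/(-7/(3 + 352800) + 6) = 1/(-7/352803 + 6) = 1/(2116811/352803) = 352803/2116811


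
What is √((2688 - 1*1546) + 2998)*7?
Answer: 42*√115 ≈ 450.40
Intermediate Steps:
√((2688 - 1*1546) + 2998)*7 = √((2688 - 1546) + 2998)*7 = √(1142 + 2998)*7 = √4140*7 = (6*√115)*7 = 42*√115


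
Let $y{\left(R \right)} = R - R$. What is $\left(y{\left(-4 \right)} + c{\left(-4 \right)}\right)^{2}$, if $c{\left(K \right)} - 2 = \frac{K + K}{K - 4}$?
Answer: $9$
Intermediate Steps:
$y{\left(R \right)} = 0$
$c{\left(K \right)} = 2 + \frac{2 K}{-4 + K}$ ($c{\left(K \right)} = 2 + \frac{K + K}{K - 4} = 2 + \frac{2 K}{-4 + K}$)
$\left(y{\left(-4 \right)} + c{\left(-4 \right)}\right)^{2} = \left(0 + \frac{4 \left(-2 - 4\right)}{-4 - 4}\right)^{2} = \left(0 + 4 \frac{1}{-8} \left(-6\right)\right)^{2} = \left(0 + 4 \left(- \frac{1}{8}\right) \left(-6\right)\right)^{2} = \left(0 + 3\right)^{2} = 3^{2} = 9$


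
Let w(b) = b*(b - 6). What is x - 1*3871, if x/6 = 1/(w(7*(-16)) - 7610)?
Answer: -10850410/2803 ≈ -3871.0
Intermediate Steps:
w(b) = b*(-6 + b)
x = 3/2803 (x = 6/((7*(-16))*(-6 + 7*(-16)) - 7610) = 6/(-112*(-6 - 112) - 7610) = 6/(-112*(-118) - 7610) = 6/(13216 - 7610) = 6/5606 = 6*(1/5606) = 3/2803 ≈ 0.0010703)
x - 1*3871 = 3/2803 - 1*3871 = 3/2803 - 3871 = -10850410/2803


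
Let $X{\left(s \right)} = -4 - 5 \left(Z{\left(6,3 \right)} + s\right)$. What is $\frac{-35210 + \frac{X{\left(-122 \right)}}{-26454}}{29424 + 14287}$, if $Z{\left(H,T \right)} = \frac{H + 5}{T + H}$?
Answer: $- \frac{8383013459}{10406977146} \approx -0.80552$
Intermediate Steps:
$Z{\left(H,T \right)} = \frac{5 + H}{H + T}$
$X{\left(s \right)} = - \frac{91}{9} - 5 s$ ($X{\left(s \right)} = -4 - 5 \left(\frac{5 + 6}{6 + 3} + s\right) = -4 - 5 \left(\frac{1}{9} \cdot 11 + s\right) = -4 - 5 \left(\frac{11}{9} + s\right) = -4 - \left(\frac{55}{9} + 5 s\right) = - \frac{91}{9} - 5 s$)
$\frac{-35210 + \frac{X{\left(-122 \right)}}{-26454}}{29424 + 14287} = \frac{-35210 + \frac{- \frac{91}{9} - -610}{-26454}}{29424 + 14287} = \frac{-35210 + \left(- \frac{91}{9} + 610\right) \left(- \frac{1}{26454}\right)}{43711} = \left(-35210 + \frac{5399}{9} \left(- \frac{1}{26454}\right)\right) \frac{1}{43711} = \left(-35210 - \frac{5399}{238086}\right) \frac{1}{43711} = \left(- \frac{8383013459}{238086}\right) \frac{1}{43711} = - \frac{8383013459}{10406977146}$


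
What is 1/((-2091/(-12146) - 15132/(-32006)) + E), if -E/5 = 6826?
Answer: -14951726/510292765387 ≈ -2.9300e-5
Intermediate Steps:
E = -34130 (E = -5*6826 = -34130)
1/((-2091/(-12146) - 15132/(-32006)) + E) = 1/((-2091/(-12146) - 15132/(-32006)) - 34130) = 1/((-2091*(-1/12146) - 15132*(-1/32006)) - 34130) = 1/((2091/12146 + 582/1231) - 34130) = 1/(9642993/14951726 - 34130) = 1/(-510292765387/14951726) = -14951726/510292765387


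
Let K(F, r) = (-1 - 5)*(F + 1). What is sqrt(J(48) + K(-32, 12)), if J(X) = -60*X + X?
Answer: 21*I*sqrt(6) ≈ 51.439*I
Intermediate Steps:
J(X) = -59*X
K(F, r) = -6 - 6*F (K(F, r) = -6*(1 + F) = -6 - 6*F)
sqrt(J(48) + K(-32, 12)) = sqrt(-59*48 + (-6 - 6*(-32))) = sqrt(-2832 + (-6 + 192)) = sqrt(-2832 + 186) = sqrt(-2646) = 21*I*sqrt(6)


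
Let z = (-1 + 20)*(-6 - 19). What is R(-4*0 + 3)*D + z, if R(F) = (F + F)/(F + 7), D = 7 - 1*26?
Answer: -2432/5 ≈ -486.40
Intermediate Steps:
D = -19 (D = 7 - 26 = -19)
R(F) = 2*F/(7 + F) (R(F) = (2*F)/(7 + F) = 2*F/(7 + F))
z = -475 (z = 19*(-25) = -475)
R(-4*0 + 3)*D + z = (2*(-4*0 + 3)/(7 + (-4*0 + 3)))*(-19) - 475 = (2*(0 + 3)/(7 + (0 + 3)))*(-19) - 475 = (2*3/(7 + 3))*(-19) - 475 = (2*3/10)*(-19) - 475 = (2*3*(⅒))*(-19) - 475 = (⅗)*(-19) - 475 = -57/5 - 475 = -2432/5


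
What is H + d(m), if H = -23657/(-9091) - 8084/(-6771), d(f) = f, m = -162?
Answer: -9738262891/61555161 ≈ -158.20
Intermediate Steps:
H = 233673191/61555161 (H = -23657*(-1/9091) - 8084*(-1/6771) = 23657/9091 + 8084/6771 = 233673191/61555161 ≈ 3.7962)
H + d(m) = 233673191/61555161 - 162 = -9738262891/61555161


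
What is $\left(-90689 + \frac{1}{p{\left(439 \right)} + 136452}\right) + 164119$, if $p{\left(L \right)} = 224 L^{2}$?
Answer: $\frac{3179956349081}{43305956} \approx 73430.0$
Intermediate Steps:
$\left(-90689 + \frac{1}{p{\left(439 \right)} + 136452}\right) + 164119 = \left(-90689 + \frac{1}{224 \cdot 439^{2} + 136452}\right) + 164119 = \left(-90689 + \frac{1}{224 \cdot 192721 + 136452}\right) + 164119 = \left(-90689 + \frac{1}{43169504 + 136452}\right) + 164119 = \left(-90689 + \frac{1}{43305956}\right) + 164119 = - \frac{3927373843683}{43305956} + 164119 = \frac{3179956349081}{43305956}$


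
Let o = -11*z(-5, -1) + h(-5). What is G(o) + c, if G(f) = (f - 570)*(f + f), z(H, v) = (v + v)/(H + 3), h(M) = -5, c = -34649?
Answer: -15897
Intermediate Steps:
z(H, v) = 2*v/(3 + H) (z(H, v) = (2*v)/(3 + H) = 2*v/(3 + H))
o = -16 (o = -22*(-1)/(3 - 5) - 5 = -22*(-1)/(-2) - 5 = -22*(-1)*(-1)/2 - 5 = -11*1 - 5 = -11 - 5 = -16)
G(f) = 2*f*(-570 + f) (G(f) = (-570 + f)*(2*f) = 2*f*(-570 + f))
G(o) + c = 2*(-16)*(-570 - 16) - 34649 = 2*(-16)*(-586) - 34649 = 18752 - 34649 = -15897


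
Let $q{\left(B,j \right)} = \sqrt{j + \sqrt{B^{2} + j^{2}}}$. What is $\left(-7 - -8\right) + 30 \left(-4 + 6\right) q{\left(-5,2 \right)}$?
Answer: $1 + 60 \sqrt{2 + \sqrt{29}} \approx 164.05$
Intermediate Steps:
$\left(-7 - -8\right) + 30 \left(-4 + 6\right) q{\left(-5,2 \right)} = \left(-7 - -8\right) + 30 \left(-4 + 6\right) \sqrt{2 + \sqrt{\left(-5\right)^{2} + 2^{2}}} = \left(-7 + 8\right) + 30 \cdot 2 \sqrt{2 + \sqrt{25 + 4}} = 1 + 30 \cdot 2 \sqrt{2 + \sqrt{29}} = 1 + 60 \sqrt{2 + \sqrt{29}}$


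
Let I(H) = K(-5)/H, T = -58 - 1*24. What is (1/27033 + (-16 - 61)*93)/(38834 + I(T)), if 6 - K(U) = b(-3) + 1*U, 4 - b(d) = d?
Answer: -496057237/2690107896 ≈ -0.18440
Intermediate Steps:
b(d) = 4 - d
T = -82 (T = -58 - 24 = -82)
K(U) = -1 - U (K(U) = 6 - ((4 - 1*(-3)) + 1*U) = 6 - ((4 + 3) + U) = 6 - (7 + U) = 6 + (-7 - U) = -1 - U)
I(H) = 4/H (I(H) = (-1 - 1*(-5))/H = (-1 + 5)/H = 4/H)
(1/27033 + (-16 - 61)*93)/(38834 + I(T)) = (1/27033 + (-16 - 61)*93)/(38834 + 4/(-82)) = (1/27033 - 77*93)/(38834 + 4*(-1/82)) = (1/27033 - 7161)/(38834 - 2/41) = -193583312/(27033*1592192/41) = -193583312/27033*41/1592192 = -496057237/2690107896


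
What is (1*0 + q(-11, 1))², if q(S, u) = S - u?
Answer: 144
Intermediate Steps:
(1*0 + q(-11, 1))² = (1*0 + (-11 - 1*1))² = (0 + (-11 - 1))² = (0 - 12)² = (-12)² = 144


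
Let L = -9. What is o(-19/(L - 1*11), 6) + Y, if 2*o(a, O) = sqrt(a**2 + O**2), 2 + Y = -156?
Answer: -158 + sqrt(14761)/40 ≈ -154.96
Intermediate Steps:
Y = -158 (Y = -2 - 156 = -158)
o(a, O) = sqrt(O**2 + a**2)/2 (o(a, O) = sqrt(a**2 + O**2)/2 = sqrt(O**2 + a**2)/2)
o(-19/(L - 1*11), 6) + Y = sqrt(6**2 + (-19/(-9 - 1*11))**2)/2 - 158 = sqrt(36 + (-19/(-9 - 11))**2)/2 - 158 = sqrt(36 + (-19/(-20))**2)/2 - 158 = sqrt(36 + (-19*(-1/20))**2)/2 - 158 = sqrt(36 + (19/20)**2)/2 - 158 = sqrt(36 + 361/400)/2 - 158 = sqrt(14761/400)/2 - 158 = (sqrt(14761)/20)/2 - 158 = sqrt(14761)/40 - 158 = -158 + sqrt(14761)/40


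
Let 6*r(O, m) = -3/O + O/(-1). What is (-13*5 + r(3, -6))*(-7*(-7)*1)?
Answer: -9653/3 ≈ -3217.7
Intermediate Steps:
r(O, m) = -1/(2*O) - O/6 (r(O, m) = (-3/O + O/(-1))/6 = (-3/O + O*(-1))/6 = (-3/O - O)/6 = (-O - 3/O)/6 = -1/(2*O) - O/6)
(-13*5 + r(3, -6))*(-7*(-7)*1) = (-13*5 + (⅙)*(-3 - 1*3²)/3)*(-7*(-7)*1) = (-65 + (⅙)*(⅓)*(-3 - 1*9))*(49*1) = (-65 + (⅙)*(⅓)*(-3 - 9))*49 = (-65 + (⅙)*(⅓)*(-12))*49 = (-65 - ⅔)*49 = -197/3*49 = -9653/3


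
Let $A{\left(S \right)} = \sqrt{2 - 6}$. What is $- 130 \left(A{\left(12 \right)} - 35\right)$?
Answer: $4550 - 260 i \approx 4550.0 - 260.0 i$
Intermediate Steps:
$A{\left(S \right)} = 2 i$ ($A{\left(S \right)} = \sqrt{-4} = 2 i$)
$- 130 \left(A{\left(12 \right)} - 35\right) = - 130 \left(2 i - 35\right) = - 130 \left(-35 + 2 i\right) = 4550 - 260 i$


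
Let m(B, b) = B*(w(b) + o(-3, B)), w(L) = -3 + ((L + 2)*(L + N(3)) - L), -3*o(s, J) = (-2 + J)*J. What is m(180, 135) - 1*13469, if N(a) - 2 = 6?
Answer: 1565671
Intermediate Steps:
N(a) = 8 (N(a) = 2 + 6 = 8)
o(s, J) = -J*(-2 + J)/3 (o(s, J) = -(-2 + J)*J/3 = -J*(-2 + J)/3)
w(L) = -3 - L + (2 + L)*(8 + L) (w(L) = -3 + ((L + 2)*(L + 8) - L) = -3 + ((2 + L)*(8 + L) - L) = -3 + (-L + (2 + L)*(8 + L)) = -3 - L + (2 + L)*(8 + L))
m(B, b) = B*(13 + b² + 9*b + B*(2 - B)/3) (m(B, b) = B*((13 + b² + 9*b) + B*(2 - B)/3) = B*(13 + b² + 9*b + B*(2 - B)/3))
m(180, 135) - 1*13469 = (⅓)*180*(39 + 3*135² + 27*135 - 1*180*(-2 + 180)) - 1*13469 = (⅓)*180*(39 + 3*18225 + 3645 - 1*180*178) - 13469 = (⅓)*180*(39 + 54675 + 3645 - 32040) - 13469 = (⅓)*180*26319 - 13469 = 1579140 - 13469 = 1565671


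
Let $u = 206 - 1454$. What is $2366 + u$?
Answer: $1118$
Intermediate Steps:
$u = -1248$
$2366 + u = 2366 - 1248 = 1118$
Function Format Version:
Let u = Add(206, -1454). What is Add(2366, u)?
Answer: 1118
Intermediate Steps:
u = -1248
Add(2366, u) = Add(2366, -1248) = 1118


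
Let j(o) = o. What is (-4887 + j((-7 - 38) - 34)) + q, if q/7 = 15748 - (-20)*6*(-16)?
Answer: 91830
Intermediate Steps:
q = 96796 (q = 7*(15748 - (-20)*6*(-16)) = 7*(15748 - (-20)*(-96)) = 7*(15748 - 1*1920) = 7*(15748 - 1920) = 7*13828 = 96796)
(-4887 + j((-7 - 38) - 34)) + q = (-4887 + ((-7 - 38) - 34)) + 96796 = (-4887 + (-45 - 34)) + 96796 = (-4887 - 79) + 96796 = -4966 + 96796 = 91830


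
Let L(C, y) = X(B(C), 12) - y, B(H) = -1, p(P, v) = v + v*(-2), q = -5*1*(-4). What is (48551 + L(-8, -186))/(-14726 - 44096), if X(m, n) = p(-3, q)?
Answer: -48717/58822 ≈ -0.82821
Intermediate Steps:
q = 20 (q = -5*(-4) = 20)
p(P, v) = -v (p(P, v) = v - 2*v = -v)
X(m, n) = -20 (X(m, n) = -1*20 = -20)
L(C, y) = -20 - y
(48551 + L(-8, -186))/(-14726 - 44096) = (48551 + (-20 - 1*(-186)))/(-14726 - 44096) = (48551 + (-20 + 186))/(-58822) = (48551 + 166)*(-1/58822) = 48717*(-1/58822) = -48717/58822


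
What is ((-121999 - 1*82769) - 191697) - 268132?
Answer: -664597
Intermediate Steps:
((-121999 - 1*82769) - 191697) - 268132 = ((-121999 - 82769) - 191697) - 268132 = (-204768 - 191697) - 268132 = -396465 - 268132 = -664597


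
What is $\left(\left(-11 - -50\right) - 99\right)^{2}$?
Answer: $3600$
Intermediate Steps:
$\left(\left(-11 - -50\right) - 99\right)^{2} = \left(\left(-11 + 50\right) - 99\right)^{2} = \left(39 - 99\right)^{2} = \left(-60\right)^{2} = 3600$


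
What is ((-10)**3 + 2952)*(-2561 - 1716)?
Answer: -8348704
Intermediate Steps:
((-10)**3 + 2952)*(-2561 - 1716) = (-1000 + 2952)*(-4277) = 1952*(-4277) = -8348704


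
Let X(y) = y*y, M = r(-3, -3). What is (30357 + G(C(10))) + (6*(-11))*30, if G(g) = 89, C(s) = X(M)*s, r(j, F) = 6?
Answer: 28466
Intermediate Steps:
M = 6
X(y) = y²
C(s) = 36*s (C(s) = 6²*s = 36*s)
(30357 + G(C(10))) + (6*(-11))*30 = (30357 + 89) + (6*(-11))*30 = 30446 - 66*30 = 30446 - 1980 = 28466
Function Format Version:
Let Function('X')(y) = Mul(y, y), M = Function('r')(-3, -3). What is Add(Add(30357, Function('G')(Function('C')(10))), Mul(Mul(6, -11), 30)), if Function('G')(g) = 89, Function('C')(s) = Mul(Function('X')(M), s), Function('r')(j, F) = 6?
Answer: 28466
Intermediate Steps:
M = 6
Function('X')(y) = Pow(y, 2)
Function('C')(s) = Mul(36, s) (Function('C')(s) = Mul(Pow(6, 2), s) = Mul(36, s))
Add(Add(30357, Function('G')(Function('C')(10))), Mul(Mul(6, -11), 30)) = Add(Add(30357, 89), Mul(Mul(6, -11), 30)) = Add(30446, Mul(-66, 30)) = Add(30446, -1980) = 28466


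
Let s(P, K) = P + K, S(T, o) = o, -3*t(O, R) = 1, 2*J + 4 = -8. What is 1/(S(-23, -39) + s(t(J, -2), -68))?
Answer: -3/322 ≈ -0.0093168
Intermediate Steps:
J = -6 (J = -2 + (½)*(-8) = -2 - 4 = -6)
t(O, R) = -⅓ (t(O, R) = -⅓*1 = -⅓)
s(P, K) = K + P
1/(S(-23, -39) + s(t(J, -2), -68)) = 1/(-39 + (-68 - ⅓)) = 1/(-39 - 205/3) = 1/(-322/3) = -3/322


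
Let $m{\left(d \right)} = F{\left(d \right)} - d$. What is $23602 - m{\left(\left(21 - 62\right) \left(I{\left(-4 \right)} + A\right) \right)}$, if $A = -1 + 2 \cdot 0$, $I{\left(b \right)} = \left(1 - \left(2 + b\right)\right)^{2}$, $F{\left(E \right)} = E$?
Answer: $23602$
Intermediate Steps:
$I{\left(b \right)} = \left(-1 - b\right)^{2}$
$A = -1$ ($A = -1 + 0 = -1$)
$m{\left(d \right)} = 0$ ($m{\left(d \right)} = d - d = 0$)
$23602 - m{\left(\left(21 - 62\right) \left(I{\left(-4 \right)} + A\right) \right)} = 23602 - 0 = 23602 + 0 = 23602$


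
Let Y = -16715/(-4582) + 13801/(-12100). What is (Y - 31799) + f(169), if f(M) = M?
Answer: -876748885341/27721100 ≈ -31628.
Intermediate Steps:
Y = 69507659/27721100 (Y = -16715*(-1/4582) + 13801*(-1/12100) = 16715/4582 - 13801/12100 = 69507659/27721100 ≈ 2.5074)
(Y - 31799) + f(169) = (69507659/27721100 - 31799) + 169 = -881433751241/27721100 + 169 = -876748885341/27721100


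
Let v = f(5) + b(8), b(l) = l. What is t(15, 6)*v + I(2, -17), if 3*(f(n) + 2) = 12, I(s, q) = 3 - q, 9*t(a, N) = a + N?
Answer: 130/3 ≈ 43.333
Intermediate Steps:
t(a, N) = N/9 + a/9 (t(a, N) = (a + N)/9 = (N + a)/9 = N/9 + a/9)
f(n) = 2 (f(n) = -2 + (1/3)*12 = -2 + 4 = 2)
v = 10 (v = 2 + 8 = 10)
t(15, 6)*v + I(2, -17) = ((1/9)*6 + (1/9)*15)*10 + (3 - 1*(-17)) = (2/3 + 5/3)*10 + (3 + 17) = (7/3)*10 + 20 = 70/3 + 20 = 130/3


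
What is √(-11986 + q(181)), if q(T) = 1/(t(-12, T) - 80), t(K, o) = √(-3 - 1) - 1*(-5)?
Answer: √(-379784515201 - 11258*I)/5629 ≈ 1.6227e-6 - 109.48*I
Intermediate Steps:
t(K, o) = 5 + 2*I (t(K, o) = √(-4) + 5 = 2*I + 5 = 5 + 2*I)
q(T) = (-75 - 2*I)/5629 (q(T) = 1/((5 + 2*I) - 80) = 1/(-75 + 2*I) = (-75 - 2*I)/5629)
√(-11986 + q(181)) = √(-11986 + (-75/5629 - 2*I/5629)) = √(-67469269/5629 - 2*I/5629)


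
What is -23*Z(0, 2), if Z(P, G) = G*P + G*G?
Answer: -92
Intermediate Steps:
Z(P, G) = G**2 + G*P (Z(P, G) = G*P + G**2 = G**2 + G*P)
-23*Z(0, 2) = -46*(2 + 0) = -46*2 = -23*4 = -92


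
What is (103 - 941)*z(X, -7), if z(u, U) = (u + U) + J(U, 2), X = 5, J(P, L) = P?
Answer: 7542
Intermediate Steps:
z(u, U) = u + 2*U (z(u, U) = (u + U) + U = (U + u) + U = u + 2*U)
(103 - 941)*z(X, -7) = (103 - 941)*(5 + 2*(-7)) = -838*(5 - 14) = -838*(-9) = 7542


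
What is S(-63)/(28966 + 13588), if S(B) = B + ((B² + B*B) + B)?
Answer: 3906/21277 ≈ 0.18358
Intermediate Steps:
S(B) = 2*B + 2*B² (S(B) = B + ((B² + B²) + B) = B + (2*B² + B) = B + (B + 2*B²) = 2*B + 2*B²)
S(-63)/(28966 + 13588) = (2*(-63)*(1 - 63))/(28966 + 13588) = (2*(-63)*(-62))/42554 = 7812*(1/42554) = 3906/21277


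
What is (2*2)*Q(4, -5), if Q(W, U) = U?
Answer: -20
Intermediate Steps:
(2*2)*Q(4, -5) = (2*2)*(-5) = 4*(-5) = -20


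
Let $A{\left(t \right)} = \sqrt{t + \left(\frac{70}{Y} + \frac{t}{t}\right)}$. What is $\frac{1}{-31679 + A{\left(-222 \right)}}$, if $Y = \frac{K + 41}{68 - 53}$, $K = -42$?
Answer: $- \frac{31679}{1003560312} - \frac{i \sqrt{1271}}{1003560312} \approx -3.1567 \cdot 10^{-5} - 3.5525 \cdot 10^{-8} i$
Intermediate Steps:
$Y = - \frac{1}{15}$ ($Y = \frac{-42 + 41}{68 - 53} = - \frac{1}{15} \approx -0.066667$)
$A{\left(t \right)} = \sqrt{-1049 + t}$ ($A{\left(t \right)} = \sqrt{t + \left(\frac{70}{- \frac{1}{15}} + \frac{t}{t}\right)} = \sqrt{t + \left(70 \left(-15\right) + 1\right)} = \sqrt{t + \left(-1050 + 1\right)} = \sqrt{t - 1049} = \sqrt{-1049 + t}$)
$\frac{1}{-31679 + A{\left(-222 \right)}} = \frac{1}{-31679 + \sqrt{-1049 - 222}} = \frac{1}{-31679 + \sqrt{-1271}} = \frac{1}{-31679 + i \sqrt{1271}}$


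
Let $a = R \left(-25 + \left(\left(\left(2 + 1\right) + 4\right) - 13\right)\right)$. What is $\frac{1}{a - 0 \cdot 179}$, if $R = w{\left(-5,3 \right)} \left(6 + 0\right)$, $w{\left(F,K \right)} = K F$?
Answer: $\frac{1}{2790} \approx 0.00035842$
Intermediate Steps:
$w{\left(F,K \right)} = F K$
$R = -90$ ($R = \left(-5\right) 3 \left(6 + 0\right) = \left(-15\right) 6 = -90$)
$a = 2790$ ($a = - 90 \left(-25 + \left(\left(\left(2 + 1\right) + 4\right) - 13\right)\right) = - 90 \left(-25 + \left(\left(3 + 4\right) - 13\right)\right) = - 90 \left(-25 + \left(7 - 13\right)\right) = - 90 \left(-25 - 6\right) = \left(-90\right) \left(-31\right) = 2790$)
$\frac{1}{a - 0 \cdot 179} = \frac{1}{2790 - 0 \cdot 179} = \frac{1}{2790 - 0} = \frac{1}{2790 + 0} = \frac{1}{2790}$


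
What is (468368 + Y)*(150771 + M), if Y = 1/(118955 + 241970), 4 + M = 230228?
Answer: 12881114848835799/72185 ≈ 1.7845e+11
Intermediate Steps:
M = 230224 (M = -4 + 230228 = 230224)
Y = 1/360925 ≈ 2.7707e-6
(468368 + Y)*(150771 + M) = (468368 + 1/360925)*(150771 + 230224) = (169045720401/360925)*380995 = 12881114848835799/72185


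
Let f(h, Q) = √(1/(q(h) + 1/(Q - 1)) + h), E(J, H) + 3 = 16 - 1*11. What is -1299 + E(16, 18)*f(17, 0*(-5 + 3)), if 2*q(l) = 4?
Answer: -1299 + 6*√2 ≈ -1290.5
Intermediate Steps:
q(l) = 2 (q(l) = (½)*4 = 2)
E(J, H) = 2 (E(J, H) = -3 + (16 - 1*11) = -3 + (16 - 11) = -3 + 5 = 2)
f(h, Q) = √(h + 1/(2 + 1/(-1 + Q))) (f(h, Q) = √(1/(2 + 1/(Q - 1)) + h) = √(1/(2 + 1/(-1 + Q)) + h) = √(h + 1/(2 + 1/(-1 + Q))))
-1299 + E(16, 18)*f(17, 0*(-5 + 3)) = -1299 + 2*√((-1 + 0*(-5 + 3) + 17*(-1 + 2*(0*(-5 + 3))))/(-1 + 2*(0*(-5 + 3)))) = -1299 + 2*√((-1 + 0*(-2) + 17*(-1 + 2*(0*(-2))))/(-1 + 2*(0*(-2)))) = -1299 + 2*√((-1 + 0 + 17*(-1 + 2*0))/(-1 + 2*0)) = -1299 + 2*√((-1 + 0 + 17*(-1 + 0))/(-1 + 0)) = -1299 + 2*√((-1 + 0 + 17*(-1))/(-1)) = -1299 + 2*√(-(-1 + 0 - 17)) = -1299 + 2*√(-1*(-18)) = -1299 + 2*√18 = -1299 + 2*(3*√2) = -1299 + 6*√2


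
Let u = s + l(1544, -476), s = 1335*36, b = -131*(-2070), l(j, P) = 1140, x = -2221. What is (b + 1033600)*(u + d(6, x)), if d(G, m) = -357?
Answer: 63728881110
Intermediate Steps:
b = 271170
s = 48060
u = 49200 (u = 48060 + 1140 = 49200)
(b + 1033600)*(u + d(6, x)) = (271170 + 1033600)*(49200 - 357) = 1304770*48843 = 63728881110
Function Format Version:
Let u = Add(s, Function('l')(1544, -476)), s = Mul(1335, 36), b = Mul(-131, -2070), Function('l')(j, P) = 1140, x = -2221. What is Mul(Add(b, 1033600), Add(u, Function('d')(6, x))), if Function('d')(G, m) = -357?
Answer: 63728881110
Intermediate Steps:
b = 271170
s = 48060
u = 49200 (u = Add(48060, 1140) = 49200)
Mul(Add(b, 1033600), Add(u, Function('d')(6, x))) = Mul(Add(271170, 1033600), Add(49200, -357)) = Mul(1304770, 48843) = 63728881110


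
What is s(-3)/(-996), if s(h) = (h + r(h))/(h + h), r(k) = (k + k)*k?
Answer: 5/1992 ≈ 0.0025100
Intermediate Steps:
r(k) = 2*k² (r(k) = (2*k)*k = 2*k²)
s(h) = (h + 2*h²)/(2*h) (s(h) = (h + 2*h²)/(h + h) = (h + 2*h²)/((2*h)) = (h + 2*h²)*(1/(2*h)) = (h + 2*h²)/(2*h))
s(-3)/(-996) = (½ - 3)/(-996) = -5/2*(-1/996) = 5/1992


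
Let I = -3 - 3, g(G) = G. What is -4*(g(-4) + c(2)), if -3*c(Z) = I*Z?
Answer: 0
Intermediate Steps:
I = -6
c(Z) = 2*Z (c(Z) = -(-2)*Z = 2*Z)
-4*(g(-4) + c(2)) = -4*(-4 + 2*2) = -4*(-4 + 4) = -4*0 = 0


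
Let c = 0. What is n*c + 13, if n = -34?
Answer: 13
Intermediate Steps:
n*c + 13 = -34*0 + 13 = 0 + 13 = 13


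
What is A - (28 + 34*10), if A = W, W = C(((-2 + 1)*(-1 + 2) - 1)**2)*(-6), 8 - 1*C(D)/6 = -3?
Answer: -764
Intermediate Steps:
C(D) = 66 (C(D) = 48 - 6*(-3) = 48 + 18 = 66)
W = -396 (W = 66*(-6) = -396)
A = -396
A - (28 + 34*10) = -396 - (28 + 34*10) = -396 - (28 + 340) = -396 - 1*368 = -396 - 368 = -764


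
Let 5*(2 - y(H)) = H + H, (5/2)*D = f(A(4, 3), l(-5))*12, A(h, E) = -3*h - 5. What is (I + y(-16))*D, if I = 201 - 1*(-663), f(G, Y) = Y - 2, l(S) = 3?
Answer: 104688/25 ≈ 4187.5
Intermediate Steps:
A(h, E) = -5 - 3*h
f(G, Y) = -2 + Y
I = 864 (I = 201 + 663 = 864)
D = 24/5 (D = 2*((-2 + 3)*12)/5 = 2*(1*12)/5 = (⅖)*12 = 24/5 ≈ 4.8000)
y(H) = 2 - 2*H/5 (y(H) = 2 - (H + H)/5 = 2 - 2*H/5)
(I + y(-16))*D = (864 + (2 - ⅖*(-16)))*(24/5) = (864 + (2 + 32/5))*(24/5) = (864 + 42/5)*(24/5) = (4362/5)*(24/5) = 104688/25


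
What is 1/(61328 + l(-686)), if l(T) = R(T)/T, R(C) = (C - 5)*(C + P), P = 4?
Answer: 343/20799873 ≈ 1.6490e-5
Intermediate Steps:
R(C) = (-5 + C)*(4 + C) (R(C) = (C - 5)*(C + 4) = (-5 + C)*(4 + C))
l(T) = (-20 + T² - T)/T
1/(61328 + l(-686)) = 1/(61328 + (-1 - 686 - 20/(-686))) = 1/(61328 + (-1 - 686 - 20*(-1/686))) = 1/(61328 + (-1 - 686 + 10/343)) = 1/(61328 - 235631/343) = 1/(20799873/343) = 343/20799873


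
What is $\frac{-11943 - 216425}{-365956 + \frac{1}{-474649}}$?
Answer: $\frac{108394642832}{173700649445} \approx 0.62403$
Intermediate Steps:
$\frac{-11943 - 216425}{-365956 + \frac{1}{-474649}} = - \frac{228368}{-365956 - \frac{1}{474649}} = - \frac{228368}{- \frac{173700649445}{474649}} = \left(-228368\right) \left(- \frac{474649}{173700649445}\right) = \frac{108394642832}{173700649445}$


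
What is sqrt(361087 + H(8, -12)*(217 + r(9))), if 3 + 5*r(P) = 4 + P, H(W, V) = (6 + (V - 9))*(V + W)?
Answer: sqrt(374227) ≈ 611.74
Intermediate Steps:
H(W, V) = (-3 + V)*(V + W) (H(W, V) = (6 + (-9 + V))*(V + W) = (-3 + V)*(V + W))
r(P) = 1/5 + P/5 (r(P) = -3/5 + (4 + P)/5 = -3/5 + (4/5 + P/5) = 1/5 + P/5)
sqrt(361087 + H(8, -12)*(217 + r(9))) = sqrt(361087 + ((-12)**2 - 3*(-12) - 3*8 - 12*8)*(217 + (1/5 + (1/5)*9))) = sqrt(361087 + (144 + 36 - 24 - 96)*(217 + (1/5 + 9/5))) = sqrt(361087 + 60*(217 + 2)) = sqrt(361087 + 60*219) = sqrt(361087 + 13140) = sqrt(374227)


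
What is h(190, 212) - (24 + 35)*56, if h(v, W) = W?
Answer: -3092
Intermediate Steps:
h(190, 212) - (24 + 35)*56 = 212 - (24 + 35)*56 = 212 - 59*56 = 212 - 1*3304 = 212 - 3304 = -3092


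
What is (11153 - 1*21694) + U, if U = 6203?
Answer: -4338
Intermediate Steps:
(11153 - 1*21694) + U = (11153 - 1*21694) + 6203 = (11153 - 21694) + 6203 = -10541 + 6203 = -4338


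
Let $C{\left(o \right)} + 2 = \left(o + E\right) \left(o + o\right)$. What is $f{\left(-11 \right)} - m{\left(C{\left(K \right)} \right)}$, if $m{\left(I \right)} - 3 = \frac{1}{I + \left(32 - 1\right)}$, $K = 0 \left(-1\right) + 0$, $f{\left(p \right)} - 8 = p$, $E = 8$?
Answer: $- \frac{175}{29} \approx -6.0345$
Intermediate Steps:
$f{\left(p \right)} = 8 + p$
$K = 0$ ($K = 0 + 0 = 0$)
$C{\left(o \right)} = -2 + 2 o \left(8 + o\right)$ ($C{\left(o \right)} = -2 + \left(o + 8\right) \left(o + o\right) = -2 + \left(8 + o\right) 2 o = -2 + 2 o \left(8 + o\right)$)
$m{\left(I \right)} = 3 + \frac{1}{31 + I}$ ($m{\left(I \right)} = 3 + \frac{1}{I + \left(32 - 1\right)} = 3 + \frac{1}{I + 31} = 3 + \frac{1}{31 + I}$)
$f{\left(-11 \right)} - m{\left(C{\left(K \right)} \right)} = \left(8 - 11\right) - \frac{94 + 3 \left(-2 + 2 \cdot 0^{2} + 16 \cdot 0\right)}{31 + \left(-2 + 2 \cdot 0^{2} + 16 \cdot 0\right)} = -3 - \frac{94 + 3 \left(-2 + 2 \cdot 0 + 0\right)}{31 + \left(-2 + 2 \cdot 0 + 0\right)} = -3 - \frac{94 + 3 \left(-2 + 0 + 0\right)}{31 + \left(-2 + 0 + 0\right)} = -3 - \frac{94 + 3 \left(-2\right)}{31 - 2} = -3 - \frac{94 - 6}{29} = -3 - \frac{1}{29} \cdot 88 = -3 - \frac{88}{29} = - \frac{175}{29}$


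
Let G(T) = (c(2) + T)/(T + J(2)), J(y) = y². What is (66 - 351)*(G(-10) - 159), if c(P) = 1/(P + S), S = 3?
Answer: 89699/2 ≈ 44850.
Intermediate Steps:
c(P) = 1/(3 + P) (c(P) = 1/(P + 3) = 1/(3 + P))
G(T) = (⅕ + T)/(4 + T) (G(T) = (1/(3 + 2) + T)/(T + 2²) = (1/5 + T)/(T + 4) = (⅕ + T)/(4 + T))
(66 - 351)*(G(-10) - 159) = (66 - 351)*((⅕ - 10)/(4 - 10) - 159) = -285*(-49/5/(-6) - 159) = -285*(-⅙*(-49/5) - 159) = -285*(49/30 - 159) = -285*(-4721/30) = 89699/2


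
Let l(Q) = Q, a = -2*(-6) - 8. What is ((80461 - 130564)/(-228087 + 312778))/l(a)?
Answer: -50103/338764 ≈ -0.14790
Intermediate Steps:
a = 4 (a = 12 - 8 = 4)
((80461 - 130564)/(-228087 + 312778))/l(a) = ((80461 - 130564)/(-228087 + 312778))/4 = -50103/84691*(1/4) = -50103*1/84691*(1/4) = -50103/84691*1/4 = -50103/338764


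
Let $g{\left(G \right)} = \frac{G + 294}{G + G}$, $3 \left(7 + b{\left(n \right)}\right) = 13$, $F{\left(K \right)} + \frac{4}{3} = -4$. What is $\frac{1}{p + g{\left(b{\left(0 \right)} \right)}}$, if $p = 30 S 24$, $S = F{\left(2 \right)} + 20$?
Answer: $\frac{8}{84043} \approx 9.5189 \cdot 10^{-5}$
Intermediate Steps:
$F{\left(K \right)} = - \frac{16}{3}$ ($F{\left(K \right)} = - \frac{4}{3} - 4 = - \frac{16}{3}$)
$b{\left(n \right)} = - \frac{8}{3}$ ($b{\left(n \right)} = -7 + \frac{1}{3} \cdot 13 = -7 + \frac{13}{3} = - \frac{8}{3}$)
$g{\left(G \right)} = \frac{294 + G}{2 G}$
$S = \frac{44}{3}$ ($S = - \frac{16}{3} + 20 = \frac{44}{3} \approx 14.667$)
$p = 10560$ ($p = 30 \cdot \frac{44}{3} \cdot 24 = 440 \cdot 24 = 10560$)
$\frac{1}{p + g{\left(b{\left(0 \right)} \right)}} = \frac{1}{10560 + \frac{294 - \frac{8}{3}}{2 \left(- \frac{8}{3}\right)}} = \frac{1}{10560 + \frac{1}{2} \left(- \frac{3}{8}\right) \frac{874}{3}} = \frac{1}{10560 - \frac{437}{8}} = \frac{1}{\frac{84043}{8}} = \frac{8}{84043}$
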